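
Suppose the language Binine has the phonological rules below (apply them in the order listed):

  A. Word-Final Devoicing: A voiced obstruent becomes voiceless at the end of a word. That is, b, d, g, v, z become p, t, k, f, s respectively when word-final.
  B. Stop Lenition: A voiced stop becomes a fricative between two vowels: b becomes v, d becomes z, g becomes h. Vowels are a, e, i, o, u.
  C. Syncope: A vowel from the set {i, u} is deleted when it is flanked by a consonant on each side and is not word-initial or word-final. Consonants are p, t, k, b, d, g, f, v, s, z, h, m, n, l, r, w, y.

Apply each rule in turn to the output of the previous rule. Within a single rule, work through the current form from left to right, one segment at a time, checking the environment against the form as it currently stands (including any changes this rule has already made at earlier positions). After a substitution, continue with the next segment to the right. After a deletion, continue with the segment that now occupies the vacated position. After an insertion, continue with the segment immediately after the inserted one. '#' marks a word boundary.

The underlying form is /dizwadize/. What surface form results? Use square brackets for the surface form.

[dzwazze]

A Word-Final Devoicing: no change — [dizwadize]
B Stop Lenition: [dizwadize] → [dizwazize]
C Syncope: [dizwazize] → [dzwazze]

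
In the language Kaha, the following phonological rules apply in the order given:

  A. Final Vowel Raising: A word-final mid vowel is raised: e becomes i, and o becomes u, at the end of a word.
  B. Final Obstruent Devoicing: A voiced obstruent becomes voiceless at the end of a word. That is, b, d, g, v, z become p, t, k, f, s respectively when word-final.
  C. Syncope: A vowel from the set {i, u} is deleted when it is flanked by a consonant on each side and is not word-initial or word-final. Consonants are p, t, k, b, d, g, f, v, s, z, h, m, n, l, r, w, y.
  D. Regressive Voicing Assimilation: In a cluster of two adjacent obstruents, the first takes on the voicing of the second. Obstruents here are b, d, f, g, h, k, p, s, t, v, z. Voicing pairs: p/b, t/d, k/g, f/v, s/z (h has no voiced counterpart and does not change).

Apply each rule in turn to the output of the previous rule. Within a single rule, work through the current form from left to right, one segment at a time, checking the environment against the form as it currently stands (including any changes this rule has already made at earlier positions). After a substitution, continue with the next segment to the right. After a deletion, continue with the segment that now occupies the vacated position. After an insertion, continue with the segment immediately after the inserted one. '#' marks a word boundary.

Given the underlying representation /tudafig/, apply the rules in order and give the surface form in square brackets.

[ddafk]

A Final Vowel Raising: no change — [tudafig]
B Final Obstruent Devoicing: [tudafig] → [tudafik]
C Syncope: [tudafik] → [tdafk]
D Regressive Voicing Assimilation: [tdafk] → [ddafk]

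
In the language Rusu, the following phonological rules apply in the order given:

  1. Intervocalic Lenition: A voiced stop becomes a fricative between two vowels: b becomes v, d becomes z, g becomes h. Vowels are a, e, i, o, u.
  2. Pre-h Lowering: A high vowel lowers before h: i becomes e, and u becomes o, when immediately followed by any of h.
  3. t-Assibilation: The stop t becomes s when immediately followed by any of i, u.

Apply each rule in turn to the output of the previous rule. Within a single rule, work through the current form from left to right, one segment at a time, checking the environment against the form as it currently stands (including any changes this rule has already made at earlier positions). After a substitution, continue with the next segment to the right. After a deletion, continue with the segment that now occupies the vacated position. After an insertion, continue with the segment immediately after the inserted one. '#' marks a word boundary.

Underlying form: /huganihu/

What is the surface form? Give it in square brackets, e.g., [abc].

1 Intervocalic Lenition: [huganihu] → [huhanihu]
2 Pre-h Lowering: [huhanihu] → [hohanehu]
3 t-Assibilation: no change — [hohanehu]

[hohanehu]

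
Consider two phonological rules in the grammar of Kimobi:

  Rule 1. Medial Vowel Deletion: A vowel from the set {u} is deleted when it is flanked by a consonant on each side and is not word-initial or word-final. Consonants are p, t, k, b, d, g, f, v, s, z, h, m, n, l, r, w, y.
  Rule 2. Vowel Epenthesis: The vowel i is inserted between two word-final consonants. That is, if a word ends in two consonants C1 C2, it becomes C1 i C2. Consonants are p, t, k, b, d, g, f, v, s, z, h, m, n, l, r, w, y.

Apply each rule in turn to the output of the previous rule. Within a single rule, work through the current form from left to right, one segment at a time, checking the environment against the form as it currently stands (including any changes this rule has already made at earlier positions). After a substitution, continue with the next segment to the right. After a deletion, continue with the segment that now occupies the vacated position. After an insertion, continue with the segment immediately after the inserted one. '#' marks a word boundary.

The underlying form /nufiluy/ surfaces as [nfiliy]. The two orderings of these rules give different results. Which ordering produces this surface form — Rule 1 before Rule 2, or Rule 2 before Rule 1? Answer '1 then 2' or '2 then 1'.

Order 1 then 2:
  1 Medial Vowel Deletion: [nufiluy] → [nfily]
  2 Vowel Epenthesis: [nfily] → [nfiliy]
  result: [nfiliy]
Order 2 then 1:
  2 Vowel Epenthesis: no change — [nufiluy]
  1 Medial Vowel Deletion: [nufiluy] → [nfily]
  result: [nfily]

1 then 2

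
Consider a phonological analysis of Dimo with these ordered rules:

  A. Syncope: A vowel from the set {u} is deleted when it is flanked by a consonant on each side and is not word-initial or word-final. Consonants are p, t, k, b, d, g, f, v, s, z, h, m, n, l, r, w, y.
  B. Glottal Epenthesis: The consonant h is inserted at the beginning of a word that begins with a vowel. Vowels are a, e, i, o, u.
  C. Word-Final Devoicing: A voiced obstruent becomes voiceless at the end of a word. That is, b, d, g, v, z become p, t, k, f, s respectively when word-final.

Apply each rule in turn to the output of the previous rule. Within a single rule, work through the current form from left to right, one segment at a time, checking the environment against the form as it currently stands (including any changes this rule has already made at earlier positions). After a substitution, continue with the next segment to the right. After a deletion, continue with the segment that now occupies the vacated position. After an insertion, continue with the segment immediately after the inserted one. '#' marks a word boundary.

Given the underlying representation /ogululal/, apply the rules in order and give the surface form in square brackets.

[hogllal]

A Syncope: [ogululal] → [ogllal]
B Glottal Epenthesis: [ogllal] → [hogllal]
C Word-Final Devoicing: no change — [hogllal]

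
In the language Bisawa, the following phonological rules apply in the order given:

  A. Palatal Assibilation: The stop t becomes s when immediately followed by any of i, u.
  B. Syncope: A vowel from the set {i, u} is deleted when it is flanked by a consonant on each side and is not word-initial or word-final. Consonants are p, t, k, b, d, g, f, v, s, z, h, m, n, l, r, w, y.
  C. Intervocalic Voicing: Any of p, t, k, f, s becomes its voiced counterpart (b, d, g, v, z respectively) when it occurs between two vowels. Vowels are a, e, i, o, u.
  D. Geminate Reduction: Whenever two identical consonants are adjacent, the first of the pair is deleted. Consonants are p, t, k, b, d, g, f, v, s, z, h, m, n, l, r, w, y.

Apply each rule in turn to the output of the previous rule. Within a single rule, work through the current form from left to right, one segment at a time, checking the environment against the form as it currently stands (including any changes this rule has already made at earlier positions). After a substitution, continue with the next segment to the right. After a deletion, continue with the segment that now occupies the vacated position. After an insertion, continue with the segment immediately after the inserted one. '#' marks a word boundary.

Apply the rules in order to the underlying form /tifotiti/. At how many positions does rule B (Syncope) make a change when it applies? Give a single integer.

2

A Palatal Assibilation: [tifotiti] → [sifosisi]
B Syncope: [sifosisi] → [sfossi]
C Intervocalic Voicing: no change — [sfossi]
D Geminate Reduction: [sfossi] → [sfosi]
Rule B changed 2 position(s).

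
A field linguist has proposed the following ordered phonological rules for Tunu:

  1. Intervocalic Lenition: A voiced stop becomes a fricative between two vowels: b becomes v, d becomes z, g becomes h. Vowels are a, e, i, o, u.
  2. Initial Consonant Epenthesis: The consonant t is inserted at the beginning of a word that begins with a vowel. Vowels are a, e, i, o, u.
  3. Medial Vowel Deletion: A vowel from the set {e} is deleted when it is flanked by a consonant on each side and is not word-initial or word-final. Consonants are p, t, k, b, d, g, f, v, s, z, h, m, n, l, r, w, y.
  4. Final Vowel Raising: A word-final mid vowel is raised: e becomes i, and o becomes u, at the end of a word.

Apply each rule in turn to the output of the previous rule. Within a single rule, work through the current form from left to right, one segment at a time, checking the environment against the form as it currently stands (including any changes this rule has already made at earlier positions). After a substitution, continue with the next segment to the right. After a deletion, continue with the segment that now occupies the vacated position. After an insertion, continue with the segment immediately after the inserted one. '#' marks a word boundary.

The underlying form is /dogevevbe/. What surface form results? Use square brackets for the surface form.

1 Intervocalic Lenition: [dogevevbe] → [dohevevbe]
2 Initial Consonant Epenthesis: no change — [dohevevbe]
3 Medial Vowel Deletion: [dohevevbe] → [dohvvbe]
4 Final Vowel Raising: [dohvvbe] → [dohvvbi]

[dohvvbi]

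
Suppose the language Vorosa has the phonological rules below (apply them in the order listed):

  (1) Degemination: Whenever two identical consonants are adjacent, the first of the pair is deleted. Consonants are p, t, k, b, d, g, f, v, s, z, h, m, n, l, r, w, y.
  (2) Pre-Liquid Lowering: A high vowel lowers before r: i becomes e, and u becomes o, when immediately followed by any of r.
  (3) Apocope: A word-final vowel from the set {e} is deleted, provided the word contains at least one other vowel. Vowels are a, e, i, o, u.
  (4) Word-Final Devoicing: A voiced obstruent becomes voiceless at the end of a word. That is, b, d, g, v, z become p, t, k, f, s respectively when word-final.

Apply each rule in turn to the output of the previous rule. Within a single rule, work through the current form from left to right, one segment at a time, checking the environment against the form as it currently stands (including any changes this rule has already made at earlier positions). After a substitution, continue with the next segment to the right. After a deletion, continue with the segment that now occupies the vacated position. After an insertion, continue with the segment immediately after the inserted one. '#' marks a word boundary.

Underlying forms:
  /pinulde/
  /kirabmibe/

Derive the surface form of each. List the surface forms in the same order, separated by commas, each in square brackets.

/pinulde/:
  (1) Degemination: no change — [pinulde]
  (2) Pre-Liquid Lowering: no change — [pinulde]
  (3) Apocope: [pinulde] → [pinuld]
  (4) Word-Final Devoicing: [pinuld] → [pinult]
/kirabmibe/:
  (1) Degemination: no change — [kirabmibe]
  (2) Pre-Liquid Lowering: [kirabmibe] → [kerabmibe]
  (3) Apocope: [kerabmibe] → [kerabmib]
  (4) Word-Final Devoicing: [kerabmib] → [kerabmip]

[pinult], [kerabmip]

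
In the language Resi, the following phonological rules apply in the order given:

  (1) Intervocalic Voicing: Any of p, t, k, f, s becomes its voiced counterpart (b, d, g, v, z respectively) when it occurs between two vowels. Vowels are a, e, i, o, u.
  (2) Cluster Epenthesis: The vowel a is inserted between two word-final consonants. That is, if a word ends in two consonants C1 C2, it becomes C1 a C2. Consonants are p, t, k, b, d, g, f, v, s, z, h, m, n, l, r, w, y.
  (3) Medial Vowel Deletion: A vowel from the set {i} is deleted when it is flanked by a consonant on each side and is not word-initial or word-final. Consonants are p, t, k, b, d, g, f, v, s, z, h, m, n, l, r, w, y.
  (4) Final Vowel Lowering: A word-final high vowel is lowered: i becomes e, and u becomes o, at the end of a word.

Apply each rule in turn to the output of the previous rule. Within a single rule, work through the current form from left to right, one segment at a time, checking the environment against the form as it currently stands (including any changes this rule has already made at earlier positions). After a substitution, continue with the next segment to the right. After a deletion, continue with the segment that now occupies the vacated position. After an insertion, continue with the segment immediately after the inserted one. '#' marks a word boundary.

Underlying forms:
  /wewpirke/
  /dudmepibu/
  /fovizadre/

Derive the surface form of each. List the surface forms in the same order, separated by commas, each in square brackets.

/wewpirke/:
  (1) Intervocalic Voicing: no change — [wewpirke]
  (2) Cluster Epenthesis: no change — [wewpirke]
  (3) Medial Vowel Deletion: [wewpirke] → [wewprke]
  (4) Final Vowel Lowering: no change — [wewprke]
/dudmepibu/:
  (1) Intervocalic Voicing: [dudmepibu] → [dudmebibu]
  (2) Cluster Epenthesis: no change — [dudmebibu]
  (3) Medial Vowel Deletion: [dudmebibu] → [dudmebbu]
  (4) Final Vowel Lowering: [dudmebbu] → [dudmebbo]
/fovizadre/:
  (1) Intervocalic Voicing: no change — [fovizadre]
  (2) Cluster Epenthesis: no change — [fovizadre]
  (3) Medial Vowel Deletion: [fovizadre] → [fovzadre]
  (4) Final Vowel Lowering: no change — [fovzadre]

[wewprke], [dudmebbo], [fovzadre]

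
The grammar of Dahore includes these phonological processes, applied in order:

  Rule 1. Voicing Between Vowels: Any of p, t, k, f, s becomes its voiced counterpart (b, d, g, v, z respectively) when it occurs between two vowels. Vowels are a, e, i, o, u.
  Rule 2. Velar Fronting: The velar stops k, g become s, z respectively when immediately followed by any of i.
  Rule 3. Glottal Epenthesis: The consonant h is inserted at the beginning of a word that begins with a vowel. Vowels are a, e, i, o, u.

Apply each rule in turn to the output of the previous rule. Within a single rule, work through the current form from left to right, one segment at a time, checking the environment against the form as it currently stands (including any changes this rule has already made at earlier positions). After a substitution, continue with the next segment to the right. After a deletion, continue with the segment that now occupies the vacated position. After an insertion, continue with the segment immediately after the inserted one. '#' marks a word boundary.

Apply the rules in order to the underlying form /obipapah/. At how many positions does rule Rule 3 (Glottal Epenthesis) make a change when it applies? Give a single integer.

1

Rule 1 Voicing Between Vowels: [obipapah] → [obibabah]
Rule 2 Velar Fronting: no change — [obibabah]
Rule 3 Glottal Epenthesis: [obibabah] → [hobibabah]
Rule Rule 3 changed 1 position(s).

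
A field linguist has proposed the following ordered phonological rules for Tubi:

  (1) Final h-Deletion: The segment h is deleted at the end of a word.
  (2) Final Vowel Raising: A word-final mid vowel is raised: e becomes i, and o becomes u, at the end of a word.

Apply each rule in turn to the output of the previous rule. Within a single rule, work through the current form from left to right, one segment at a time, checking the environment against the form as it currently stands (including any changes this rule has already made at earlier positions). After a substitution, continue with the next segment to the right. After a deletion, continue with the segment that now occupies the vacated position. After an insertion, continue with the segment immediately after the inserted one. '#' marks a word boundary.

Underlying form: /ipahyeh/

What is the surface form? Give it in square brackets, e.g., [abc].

[ipahyi]

(1) Final h-Deletion: [ipahyeh] → [ipahye]
(2) Final Vowel Raising: [ipahye] → [ipahyi]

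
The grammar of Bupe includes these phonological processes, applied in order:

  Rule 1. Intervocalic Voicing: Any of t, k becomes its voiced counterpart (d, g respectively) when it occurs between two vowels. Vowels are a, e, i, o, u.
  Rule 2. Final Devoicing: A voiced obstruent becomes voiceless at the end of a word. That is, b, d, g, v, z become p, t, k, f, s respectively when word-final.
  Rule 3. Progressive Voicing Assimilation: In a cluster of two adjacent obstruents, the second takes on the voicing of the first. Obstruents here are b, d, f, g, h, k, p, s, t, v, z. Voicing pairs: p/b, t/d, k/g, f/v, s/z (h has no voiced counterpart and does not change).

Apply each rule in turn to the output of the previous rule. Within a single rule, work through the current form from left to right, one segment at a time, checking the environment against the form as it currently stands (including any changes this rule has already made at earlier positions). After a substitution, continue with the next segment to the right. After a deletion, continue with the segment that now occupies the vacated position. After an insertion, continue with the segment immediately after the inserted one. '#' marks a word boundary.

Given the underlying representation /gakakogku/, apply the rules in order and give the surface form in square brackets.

Rule 1 Intervocalic Voicing: [gakakogku] → [gagagogku]
Rule 2 Final Devoicing: no change — [gagagogku]
Rule 3 Progressive Voicing Assimilation: [gagagogku] → [gagagoggu]

[gagagoggu]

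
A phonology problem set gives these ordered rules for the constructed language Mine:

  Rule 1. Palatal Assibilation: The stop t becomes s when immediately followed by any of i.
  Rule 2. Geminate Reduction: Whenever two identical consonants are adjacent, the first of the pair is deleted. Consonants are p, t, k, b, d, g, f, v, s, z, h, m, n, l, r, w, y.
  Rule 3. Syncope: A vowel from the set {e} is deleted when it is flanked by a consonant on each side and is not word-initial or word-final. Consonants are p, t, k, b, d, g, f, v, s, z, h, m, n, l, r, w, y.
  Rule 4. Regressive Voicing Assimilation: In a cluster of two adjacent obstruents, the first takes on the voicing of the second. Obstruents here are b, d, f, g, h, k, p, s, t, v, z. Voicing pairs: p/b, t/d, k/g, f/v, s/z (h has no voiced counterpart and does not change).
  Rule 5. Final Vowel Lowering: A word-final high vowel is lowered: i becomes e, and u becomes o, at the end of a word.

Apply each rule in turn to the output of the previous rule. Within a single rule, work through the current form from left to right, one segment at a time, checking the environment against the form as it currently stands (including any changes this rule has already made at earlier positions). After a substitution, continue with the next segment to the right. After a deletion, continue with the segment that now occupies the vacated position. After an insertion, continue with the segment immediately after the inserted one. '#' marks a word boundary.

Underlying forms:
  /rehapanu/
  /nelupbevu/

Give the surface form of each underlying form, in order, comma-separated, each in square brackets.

/rehapanu/:
  Rule 1 Palatal Assibilation: no change — [rehapanu]
  Rule 2 Geminate Reduction: no change — [rehapanu]
  Rule 3 Syncope: [rehapanu] → [rhapanu]
  Rule 4 Regressive Voicing Assimilation: no change — [rhapanu]
  Rule 5 Final Vowel Lowering: [rhapanu] → [rhapano]
/nelupbevu/:
  Rule 1 Palatal Assibilation: no change — [nelupbevu]
  Rule 2 Geminate Reduction: no change — [nelupbevu]
  Rule 3 Syncope: [nelupbevu] → [nlupbvu]
  Rule 4 Regressive Voicing Assimilation: [nlupbvu] → [nlubbvu]
  Rule 5 Final Vowel Lowering: [nlubbvu] → [nlubbvo]

[rhapano], [nlubbvo]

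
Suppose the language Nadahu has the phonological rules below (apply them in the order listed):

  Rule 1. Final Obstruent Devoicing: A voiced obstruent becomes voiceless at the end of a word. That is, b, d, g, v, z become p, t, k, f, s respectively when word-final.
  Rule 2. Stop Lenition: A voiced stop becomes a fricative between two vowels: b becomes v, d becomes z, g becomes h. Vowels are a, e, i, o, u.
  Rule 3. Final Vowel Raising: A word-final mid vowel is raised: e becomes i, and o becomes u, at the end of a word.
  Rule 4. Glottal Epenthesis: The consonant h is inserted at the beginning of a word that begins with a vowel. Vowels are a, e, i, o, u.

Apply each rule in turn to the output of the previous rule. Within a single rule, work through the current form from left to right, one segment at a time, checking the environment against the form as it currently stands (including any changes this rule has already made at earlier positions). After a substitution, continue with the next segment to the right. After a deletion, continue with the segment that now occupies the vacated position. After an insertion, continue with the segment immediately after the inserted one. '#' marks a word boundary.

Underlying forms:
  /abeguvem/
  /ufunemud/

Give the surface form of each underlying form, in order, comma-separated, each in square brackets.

[havehuvem], [hufunemut]

/abeguvem/:
  Rule 1 Final Obstruent Devoicing: no change — [abeguvem]
  Rule 2 Stop Lenition: [abeguvem] → [avehuvem]
  Rule 3 Final Vowel Raising: no change — [avehuvem]
  Rule 4 Glottal Epenthesis: [avehuvem] → [havehuvem]
/ufunemud/:
  Rule 1 Final Obstruent Devoicing: [ufunemud] → [ufunemut]
  Rule 2 Stop Lenition: no change — [ufunemut]
  Rule 3 Final Vowel Raising: no change — [ufunemut]
  Rule 4 Glottal Epenthesis: [ufunemut] → [hufunemut]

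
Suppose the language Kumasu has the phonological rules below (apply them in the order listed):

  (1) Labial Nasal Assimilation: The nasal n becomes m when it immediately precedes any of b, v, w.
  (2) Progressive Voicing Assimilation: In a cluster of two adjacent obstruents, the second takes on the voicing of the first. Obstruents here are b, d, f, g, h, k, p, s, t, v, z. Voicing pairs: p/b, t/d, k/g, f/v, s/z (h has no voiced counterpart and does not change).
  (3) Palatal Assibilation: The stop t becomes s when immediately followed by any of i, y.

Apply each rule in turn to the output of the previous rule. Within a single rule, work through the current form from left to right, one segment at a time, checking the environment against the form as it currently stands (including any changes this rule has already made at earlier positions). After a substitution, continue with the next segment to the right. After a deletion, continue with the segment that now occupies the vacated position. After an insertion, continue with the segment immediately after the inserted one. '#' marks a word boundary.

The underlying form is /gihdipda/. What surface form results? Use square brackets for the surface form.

[gihsipta]

(1) Labial Nasal Assimilation: no change — [gihdipda]
(2) Progressive Voicing Assimilation: [gihdipda] → [gihtipta]
(3) Palatal Assibilation: [gihtipta] → [gihsipta]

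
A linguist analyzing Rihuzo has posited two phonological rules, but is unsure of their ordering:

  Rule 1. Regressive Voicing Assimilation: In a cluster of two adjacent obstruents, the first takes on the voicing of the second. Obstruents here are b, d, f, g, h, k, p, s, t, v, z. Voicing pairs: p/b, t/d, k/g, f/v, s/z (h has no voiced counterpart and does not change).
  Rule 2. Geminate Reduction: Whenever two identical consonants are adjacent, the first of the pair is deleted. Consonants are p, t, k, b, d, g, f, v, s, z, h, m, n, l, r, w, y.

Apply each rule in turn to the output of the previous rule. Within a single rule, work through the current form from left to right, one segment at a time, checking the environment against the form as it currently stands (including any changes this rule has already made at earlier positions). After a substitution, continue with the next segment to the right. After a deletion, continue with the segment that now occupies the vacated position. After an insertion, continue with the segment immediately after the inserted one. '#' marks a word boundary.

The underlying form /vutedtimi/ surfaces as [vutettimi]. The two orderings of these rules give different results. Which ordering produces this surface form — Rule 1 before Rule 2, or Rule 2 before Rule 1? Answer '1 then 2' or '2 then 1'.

2 then 1

Order 1 then 2:
  1 Regressive Voicing Assimilation: [vutedtimi] → [vutettimi]
  2 Geminate Reduction: [vutettimi] → [vutetimi]
  result: [vutetimi]
Order 2 then 1:
  2 Geminate Reduction: no change — [vutedtimi]
  1 Regressive Voicing Assimilation: [vutedtimi] → [vutettimi]
  result: [vutettimi]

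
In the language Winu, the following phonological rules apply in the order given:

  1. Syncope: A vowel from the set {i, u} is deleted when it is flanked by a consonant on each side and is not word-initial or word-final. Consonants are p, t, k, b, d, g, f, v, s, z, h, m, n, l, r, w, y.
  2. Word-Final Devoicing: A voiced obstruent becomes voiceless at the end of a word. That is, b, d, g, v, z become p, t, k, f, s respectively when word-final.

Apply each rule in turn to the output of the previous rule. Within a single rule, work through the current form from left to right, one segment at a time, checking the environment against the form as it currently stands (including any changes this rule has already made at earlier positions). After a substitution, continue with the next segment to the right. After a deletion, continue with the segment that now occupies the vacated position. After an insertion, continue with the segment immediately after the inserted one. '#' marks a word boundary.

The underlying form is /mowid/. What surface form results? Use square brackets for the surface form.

[mowt]

1 Syncope: [mowid] → [mowd]
2 Word-Final Devoicing: [mowd] → [mowt]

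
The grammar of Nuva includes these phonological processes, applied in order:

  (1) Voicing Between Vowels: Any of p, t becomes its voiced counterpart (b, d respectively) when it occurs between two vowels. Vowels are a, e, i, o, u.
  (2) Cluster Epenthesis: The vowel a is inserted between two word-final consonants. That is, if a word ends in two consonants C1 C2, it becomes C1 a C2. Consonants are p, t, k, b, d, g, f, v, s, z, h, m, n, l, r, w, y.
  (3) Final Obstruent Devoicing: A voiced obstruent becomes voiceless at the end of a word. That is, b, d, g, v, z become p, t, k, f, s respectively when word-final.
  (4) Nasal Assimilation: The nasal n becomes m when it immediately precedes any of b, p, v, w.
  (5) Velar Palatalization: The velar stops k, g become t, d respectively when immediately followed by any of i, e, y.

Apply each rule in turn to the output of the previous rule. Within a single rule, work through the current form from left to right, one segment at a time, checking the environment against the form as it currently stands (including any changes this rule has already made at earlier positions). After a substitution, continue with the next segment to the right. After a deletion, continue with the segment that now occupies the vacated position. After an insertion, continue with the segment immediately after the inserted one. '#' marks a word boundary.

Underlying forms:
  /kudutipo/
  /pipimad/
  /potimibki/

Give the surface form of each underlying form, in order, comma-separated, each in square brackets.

[kududibo], [pibimat], [podimibti]

/kudutipo/:
  (1) Voicing Between Vowels: [kudutipo] → [kududibo]
  (2) Cluster Epenthesis: no change — [kududibo]
  (3) Final Obstruent Devoicing: no change — [kududibo]
  (4) Nasal Assimilation: no change — [kududibo]
  (5) Velar Palatalization: no change — [kududibo]
/pipimad/:
  (1) Voicing Between Vowels: [pipimad] → [pibimad]
  (2) Cluster Epenthesis: no change — [pibimad]
  (3) Final Obstruent Devoicing: [pibimad] → [pibimat]
  (4) Nasal Assimilation: no change — [pibimat]
  (5) Velar Palatalization: no change — [pibimat]
/potimibki/:
  (1) Voicing Between Vowels: [potimibki] → [podimibki]
  (2) Cluster Epenthesis: no change — [podimibki]
  (3) Final Obstruent Devoicing: no change — [podimibki]
  (4) Nasal Assimilation: no change — [podimibki]
  (5) Velar Palatalization: [podimibki] → [podimibti]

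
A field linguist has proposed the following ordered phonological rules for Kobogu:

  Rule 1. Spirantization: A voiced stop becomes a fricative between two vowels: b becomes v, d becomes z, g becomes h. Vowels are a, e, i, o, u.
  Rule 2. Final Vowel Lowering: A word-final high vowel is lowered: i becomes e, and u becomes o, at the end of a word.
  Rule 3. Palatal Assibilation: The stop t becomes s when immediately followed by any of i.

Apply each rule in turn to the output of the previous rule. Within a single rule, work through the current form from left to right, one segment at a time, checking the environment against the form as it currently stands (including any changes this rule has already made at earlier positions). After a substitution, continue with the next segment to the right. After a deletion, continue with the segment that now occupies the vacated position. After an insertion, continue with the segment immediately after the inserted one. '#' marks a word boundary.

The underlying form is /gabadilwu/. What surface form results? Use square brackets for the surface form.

[gavazilwo]

Rule 1 Spirantization: [gabadilwu] → [gavazilwu]
Rule 2 Final Vowel Lowering: [gavazilwu] → [gavazilwo]
Rule 3 Palatal Assibilation: no change — [gavazilwo]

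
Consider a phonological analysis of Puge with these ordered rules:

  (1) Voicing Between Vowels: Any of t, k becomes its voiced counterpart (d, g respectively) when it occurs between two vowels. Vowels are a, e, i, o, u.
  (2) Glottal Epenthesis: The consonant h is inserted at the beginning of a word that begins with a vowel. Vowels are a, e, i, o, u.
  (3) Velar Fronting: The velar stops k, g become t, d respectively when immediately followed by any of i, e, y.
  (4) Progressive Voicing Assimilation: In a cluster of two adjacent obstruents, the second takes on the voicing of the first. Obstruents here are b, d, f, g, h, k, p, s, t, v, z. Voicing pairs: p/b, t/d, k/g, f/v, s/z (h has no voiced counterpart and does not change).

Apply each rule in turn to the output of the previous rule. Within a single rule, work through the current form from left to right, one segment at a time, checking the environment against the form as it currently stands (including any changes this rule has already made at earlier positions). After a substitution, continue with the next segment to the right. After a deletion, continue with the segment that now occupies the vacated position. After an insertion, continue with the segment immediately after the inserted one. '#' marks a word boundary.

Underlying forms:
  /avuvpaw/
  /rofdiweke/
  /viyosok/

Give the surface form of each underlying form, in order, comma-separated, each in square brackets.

[havuvbaw], [roftiwede], [viyosok]

/avuvpaw/:
  (1) Voicing Between Vowels: no change — [avuvpaw]
  (2) Glottal Epenthesis: [avuvpaw] → [havuvpaw]
  (3) Velar Fronting: no change — [havuvpaw]
  (4) Progressive Voicing Assimilation: [havuvpaw] → [havuvbaw]
/rofdiweke/:
  (1) Voicing Between Vowels: [rofdiweke] → [rofdiwege]
  (2) Glottal Epenthesis: no change — [rofdiwege]
  (3) Velar Fronting: [rofdiwege] → [rofdiwede]
  (4) Progressive Voicing Assimilation: [rofdiwede] → [roftiwede]
/viyosok/:
  (1) Voicing Between Vowels: no change — [viyosok]
  (2) Glottal Epenthesis: no change — [viyosok]
  (3) Velar Fronting: no change — [viyosok]
  (4) Progressive Voicing Assimilation: no change — [viyosok]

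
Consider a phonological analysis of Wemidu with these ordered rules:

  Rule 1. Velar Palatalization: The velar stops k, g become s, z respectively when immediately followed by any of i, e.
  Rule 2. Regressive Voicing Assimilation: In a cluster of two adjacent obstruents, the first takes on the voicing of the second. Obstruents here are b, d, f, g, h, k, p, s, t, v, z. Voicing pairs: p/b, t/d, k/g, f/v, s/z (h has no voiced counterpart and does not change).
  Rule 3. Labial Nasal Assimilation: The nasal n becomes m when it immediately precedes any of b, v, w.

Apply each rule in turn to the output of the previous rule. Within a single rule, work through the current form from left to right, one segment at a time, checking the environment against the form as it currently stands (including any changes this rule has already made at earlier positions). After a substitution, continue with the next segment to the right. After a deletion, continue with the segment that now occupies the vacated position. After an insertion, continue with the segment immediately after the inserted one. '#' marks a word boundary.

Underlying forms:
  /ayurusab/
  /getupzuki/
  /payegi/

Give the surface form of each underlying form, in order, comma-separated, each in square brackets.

[ayurusab], [zetubzusi], [payezi]

/ayurusab/:
  Rule 1 Velar Palatalization: no change — [ayurusab]
  Rule 2 Regressive Voicing Assimilation: no change — [ayurusab]
  Rule 3 Labial Nasal Assimilation: no change — [ayurusab]
/getupzuki/:
  Rule 1 Velar Palatalization: [getupzuki] → [zetupzusi]
  Rule 2 Regressive Voicing Assimilation: [zetupzusi] → [zetubzusi]
  Rule 3 Labial Nasal Assimilation: no change — [zetubzusi]
/payegi/:
  Rule 1 Velar Palatalization: [payegi] → [payezi]
  Rule 2 Regressive Voicing Assimilation: no change — [payezi]
  Rule 3 Labial Nasal Assimilation: no change — [payezi]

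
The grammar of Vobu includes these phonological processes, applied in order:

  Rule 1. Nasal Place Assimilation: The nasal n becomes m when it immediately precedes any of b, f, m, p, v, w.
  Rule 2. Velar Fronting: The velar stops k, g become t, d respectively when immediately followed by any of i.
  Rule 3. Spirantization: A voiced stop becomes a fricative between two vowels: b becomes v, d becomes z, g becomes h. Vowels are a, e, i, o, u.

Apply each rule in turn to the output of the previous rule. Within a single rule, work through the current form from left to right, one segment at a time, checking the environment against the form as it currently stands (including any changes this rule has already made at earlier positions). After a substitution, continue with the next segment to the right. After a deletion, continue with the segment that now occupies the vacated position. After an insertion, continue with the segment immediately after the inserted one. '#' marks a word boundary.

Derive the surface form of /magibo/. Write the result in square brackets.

[mazivo]

Rule 1 Nasal Place Assimilation: no change — [magibo]
Rule 2 Velar Fronting: [magibo] → [madibo]
Rule 3 Spirantization: [madibo] → [mazivo]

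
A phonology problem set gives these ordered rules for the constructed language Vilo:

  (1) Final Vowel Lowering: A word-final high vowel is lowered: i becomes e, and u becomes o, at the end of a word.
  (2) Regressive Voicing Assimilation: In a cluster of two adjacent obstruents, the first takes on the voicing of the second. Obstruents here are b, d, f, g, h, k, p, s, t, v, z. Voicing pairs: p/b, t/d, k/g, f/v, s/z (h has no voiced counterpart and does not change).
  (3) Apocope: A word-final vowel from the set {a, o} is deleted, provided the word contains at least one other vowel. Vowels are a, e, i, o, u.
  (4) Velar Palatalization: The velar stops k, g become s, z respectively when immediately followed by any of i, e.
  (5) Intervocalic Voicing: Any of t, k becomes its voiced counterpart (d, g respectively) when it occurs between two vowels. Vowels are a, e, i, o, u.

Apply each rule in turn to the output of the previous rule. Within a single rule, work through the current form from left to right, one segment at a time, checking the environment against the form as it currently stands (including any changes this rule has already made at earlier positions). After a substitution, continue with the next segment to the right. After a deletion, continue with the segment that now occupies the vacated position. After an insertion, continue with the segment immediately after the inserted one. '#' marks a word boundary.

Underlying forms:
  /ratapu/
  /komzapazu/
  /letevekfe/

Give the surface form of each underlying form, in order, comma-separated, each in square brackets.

[radap], [komzapaz], [ledevekfe]

/ratapu/:
  (1) Final Vowel Lowering: [ratapu] → [ratapo]
  (2) Regressive Voicing Assimilation: no change — [ratapo]
  (3) Apocope: [ratapo] → [ratap]
  (4) Velar Palatalization: no change — [ratap]
  (5) Intervocalic Voicing: [ratap] → [radap]
/komzapazu/:
  (1) Final Vowel Lowering: [komzapazu] → [komzapazo]
  (2) Regressive Voicing Assimilation: no change — [komzapazo]
  (3) Apocope: [komzapazo] → [komzapaz]
  (4) Velar Palatalization: no change — [komzapaz]
  (5) Intervocalic Voicing: no change — [komzapaz]
/letevekfe/:
  (1) Final Vowel Lowering: no change — [letevekfe]
  (2) Regressive Voicing Assimilation: no change — [letevekfe]
  (3) Apocope: no change — [letevekfe]
  (4) Velar Palatalization: no change — [letevekfe]
  (5) Intervocalic Voicing: [letevekfe] → [ledevekfe]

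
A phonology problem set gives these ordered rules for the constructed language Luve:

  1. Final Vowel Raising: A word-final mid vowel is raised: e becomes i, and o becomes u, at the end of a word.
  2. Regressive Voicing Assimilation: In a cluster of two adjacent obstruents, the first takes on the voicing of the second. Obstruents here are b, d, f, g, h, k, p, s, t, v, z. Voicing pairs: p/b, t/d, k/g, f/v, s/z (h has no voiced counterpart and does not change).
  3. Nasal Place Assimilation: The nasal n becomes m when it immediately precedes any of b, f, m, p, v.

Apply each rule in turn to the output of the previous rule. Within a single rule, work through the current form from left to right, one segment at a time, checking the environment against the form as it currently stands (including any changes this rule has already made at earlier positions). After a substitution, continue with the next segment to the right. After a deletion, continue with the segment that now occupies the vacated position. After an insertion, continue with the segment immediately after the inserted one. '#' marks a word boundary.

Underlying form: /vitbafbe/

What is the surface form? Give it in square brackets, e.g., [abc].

[vidbavbi]

1 Final Vowel Raising: [vitbafbe] → [vitbafbi]
2 Regressive Voicing Assimilation: [vitbafbi] → [vidbavbi]
3 Nasal Place Assimilation: no change — [vidbavbi]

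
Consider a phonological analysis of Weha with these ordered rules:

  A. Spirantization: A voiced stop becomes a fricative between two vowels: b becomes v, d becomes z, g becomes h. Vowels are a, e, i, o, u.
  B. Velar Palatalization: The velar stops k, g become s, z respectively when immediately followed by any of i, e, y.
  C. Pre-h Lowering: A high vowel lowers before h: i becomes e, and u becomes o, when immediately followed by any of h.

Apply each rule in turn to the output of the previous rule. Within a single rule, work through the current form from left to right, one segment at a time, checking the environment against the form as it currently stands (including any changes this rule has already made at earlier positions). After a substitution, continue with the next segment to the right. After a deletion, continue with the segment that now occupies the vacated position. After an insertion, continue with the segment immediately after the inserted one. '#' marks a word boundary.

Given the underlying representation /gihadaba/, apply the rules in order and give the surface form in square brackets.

[zehazava]

A Spirantization: [gihadaba] → [gihazava]
B Velar Palatalization: [gihazava] → [zihazava]
C Pre-h Lowering: [zihazava] → [zehazava]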